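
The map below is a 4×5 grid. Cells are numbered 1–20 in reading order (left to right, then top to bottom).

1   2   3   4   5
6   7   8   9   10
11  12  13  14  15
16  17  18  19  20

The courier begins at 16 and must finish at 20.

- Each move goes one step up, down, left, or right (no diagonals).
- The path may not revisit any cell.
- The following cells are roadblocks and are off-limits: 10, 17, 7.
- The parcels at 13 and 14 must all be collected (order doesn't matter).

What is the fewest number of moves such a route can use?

6

Any route passes through 13 and 14 in some order between 16 and 20. Summing Manhattan distances along each leg and taking the cheapest ordering (16 → 13 → 14 → 20) gives a lower bound of 3 + 1 + 2 = 6 moves.
A route of 6 moves achieves this: 16 → 11 → 12 → 13 → 14 → 19 → 20.
Since 6 matches the lower bound, it is optimal.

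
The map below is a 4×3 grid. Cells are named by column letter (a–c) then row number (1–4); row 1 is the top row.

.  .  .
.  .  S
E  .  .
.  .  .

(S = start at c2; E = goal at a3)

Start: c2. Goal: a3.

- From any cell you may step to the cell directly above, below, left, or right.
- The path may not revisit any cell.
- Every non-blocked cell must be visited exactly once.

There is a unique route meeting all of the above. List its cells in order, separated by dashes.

c2 - c1 - b1 - a1 - a2 - b2 - b3 - c3 - c4 - b4 - a4 - a3

Need to visit all 12 open cells exactly once, starting at c2 and ending at a3.
Cell c1 has only two open neighbours (c2 and b1), so the path must pass straight through it: one of those is the cell it's entered from and the other is where it exits.
Route from c2: up 1 to c1, left 2 to a1, down 1 to a2, right 1 to b2, down 1 to b3, right 1 to c3, down 1 to c4, left 2 to a4, up 1 to a3 — 11 moves in all.
Check: all 12 open cells covered.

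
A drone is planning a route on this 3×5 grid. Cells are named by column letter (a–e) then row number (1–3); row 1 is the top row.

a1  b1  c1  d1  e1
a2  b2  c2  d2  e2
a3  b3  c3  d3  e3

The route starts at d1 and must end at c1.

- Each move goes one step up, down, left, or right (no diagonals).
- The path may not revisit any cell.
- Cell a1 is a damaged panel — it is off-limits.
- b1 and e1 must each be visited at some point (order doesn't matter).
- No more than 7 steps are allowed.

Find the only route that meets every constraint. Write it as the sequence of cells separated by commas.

The budget equals the shortest possible length, so every move has to be on a shortest route through the required cells.
Route from d1: right to e1, down to e2, 3× left (reaching b2), up to b1, right to c1 — 7 moves in all.
Check: all required cells visited; 7 ≤ 7 moves.

d1, e1, e2, d2, c2, b2, b1, c1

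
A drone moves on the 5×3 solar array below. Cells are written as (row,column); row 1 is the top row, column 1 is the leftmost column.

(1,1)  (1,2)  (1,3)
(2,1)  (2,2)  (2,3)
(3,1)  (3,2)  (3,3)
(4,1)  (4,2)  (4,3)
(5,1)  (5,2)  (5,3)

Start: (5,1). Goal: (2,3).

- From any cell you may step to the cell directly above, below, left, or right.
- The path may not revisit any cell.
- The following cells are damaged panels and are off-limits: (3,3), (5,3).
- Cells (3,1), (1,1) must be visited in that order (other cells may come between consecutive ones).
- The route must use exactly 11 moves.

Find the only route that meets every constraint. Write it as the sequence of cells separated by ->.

The waypoints must appear in the order (3,1), (1,1), with no cell reused.
Route from (5,1): right to (5,2), up to (4,2), left to (4,1), up to (3,1), right to (3,2), up to (2,2), left to (2,1), up to (1,1), 2× right (reaching (1,3)), down to (2,3) — 11 moves in all.
Check: order respected ((3,1) at step 4, (1,1) at step 8); 11 moves as required.

(5,1) -> (5,2) -> (4,2) -> (4,1) -> (3,1) -> (3,2) -> (2,2) -> (2,1) -> (1,1) -> (1,2) -> (1,3) -> (2,3)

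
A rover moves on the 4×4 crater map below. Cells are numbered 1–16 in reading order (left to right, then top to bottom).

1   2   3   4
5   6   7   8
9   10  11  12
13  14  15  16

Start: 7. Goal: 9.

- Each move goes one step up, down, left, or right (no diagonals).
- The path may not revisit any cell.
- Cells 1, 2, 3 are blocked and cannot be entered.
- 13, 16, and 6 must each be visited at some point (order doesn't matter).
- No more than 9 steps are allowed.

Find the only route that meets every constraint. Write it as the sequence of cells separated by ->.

Any route must reach 13, 16, and 6 and still end at 9 within 9 moves, so the order of the required stops is forced.
Route from 7: left 1 to 6, down 1 to 10, right 2 to 12, down 1 to 16, left 3 to 13, up 1 to 9 — 9 moves in all.
Check: all required cells visited; 9 ≤ 9 moves.

7 -> 6 -> 10 -> 11 -> 12 -> 16 -> 15 -> 14 -> 13 -> 9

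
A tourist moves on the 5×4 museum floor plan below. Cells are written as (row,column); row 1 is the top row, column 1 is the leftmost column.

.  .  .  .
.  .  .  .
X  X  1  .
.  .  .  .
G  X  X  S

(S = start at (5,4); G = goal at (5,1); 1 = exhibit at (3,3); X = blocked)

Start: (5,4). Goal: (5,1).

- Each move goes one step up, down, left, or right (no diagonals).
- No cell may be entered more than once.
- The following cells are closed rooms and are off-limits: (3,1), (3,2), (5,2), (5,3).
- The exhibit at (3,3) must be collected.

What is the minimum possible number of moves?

7

Any route passes through (3,3) somewhere between (5,4) and (5,1). Summing Manhattan distances along the two legs ((5,4) → (3,3) → (5,1)) gives a lower bound of 3 + 4 = 7 moves.
A route of 7 moves achieves this: (5,4) → (4,4) → (3,4) → (3,3) → (4,3) → (4,2) → (4,1) → (5,1).
Since 7 matches the lower bound, it is optimal.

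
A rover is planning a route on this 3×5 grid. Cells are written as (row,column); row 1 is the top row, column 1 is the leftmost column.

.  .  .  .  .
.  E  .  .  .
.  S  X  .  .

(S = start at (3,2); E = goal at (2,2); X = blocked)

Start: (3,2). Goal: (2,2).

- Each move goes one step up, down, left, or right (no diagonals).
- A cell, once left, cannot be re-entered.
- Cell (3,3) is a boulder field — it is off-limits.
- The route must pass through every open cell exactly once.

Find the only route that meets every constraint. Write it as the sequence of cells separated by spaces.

(3,2) (3,1) (2,1) (1,1) (1,2) (1,3) (1,4) (1,5) (2,5) (3,5) (3,4) (2,4) (2,3) (2,2)

Need to visit all 14 open cells exactly once, starting at (3,2) and ending at (2,2).
Route from (3,2): left to (3,1), 2× up (reaching (1,1)), 4× right (reaching (1,5)), 2× down (reaching (3,5)), left to (3,4), up to (2,4), 2× left (reaching (2,2)) — 13 moves in all.
Check: all 14 open cells covered.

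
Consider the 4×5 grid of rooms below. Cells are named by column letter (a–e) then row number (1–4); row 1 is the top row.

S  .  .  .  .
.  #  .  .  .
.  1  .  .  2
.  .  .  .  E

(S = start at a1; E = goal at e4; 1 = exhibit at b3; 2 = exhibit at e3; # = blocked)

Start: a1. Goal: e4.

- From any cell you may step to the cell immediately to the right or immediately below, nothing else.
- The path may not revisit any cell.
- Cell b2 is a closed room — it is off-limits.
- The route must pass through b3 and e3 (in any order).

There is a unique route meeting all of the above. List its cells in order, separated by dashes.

a1 - a2 - a3 - b3 - c3 - d3 - e3 - e4

Moves only go right or down, so the column and row indices never decrease.
Route from a1: 2× down (reaching a3), 4× right (reaching e3), down to e4 — 7 moves in all.
Check: all required cells visited.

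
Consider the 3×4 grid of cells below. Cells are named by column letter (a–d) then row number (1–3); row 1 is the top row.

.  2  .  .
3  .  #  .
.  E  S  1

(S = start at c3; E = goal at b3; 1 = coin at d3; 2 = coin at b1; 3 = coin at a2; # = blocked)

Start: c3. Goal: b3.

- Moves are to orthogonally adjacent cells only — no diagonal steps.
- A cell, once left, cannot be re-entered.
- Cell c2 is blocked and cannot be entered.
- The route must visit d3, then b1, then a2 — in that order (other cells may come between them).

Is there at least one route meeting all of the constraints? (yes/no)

One route that works: c3 → d3 → d2 → d1 → c1 → b1 → b2 → a2 → a3 → b3.

yes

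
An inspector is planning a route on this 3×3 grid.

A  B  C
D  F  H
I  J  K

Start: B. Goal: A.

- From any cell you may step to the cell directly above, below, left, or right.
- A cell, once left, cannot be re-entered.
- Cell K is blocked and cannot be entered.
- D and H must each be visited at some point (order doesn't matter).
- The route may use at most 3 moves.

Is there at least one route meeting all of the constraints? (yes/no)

Even ignoring the no-revisit rule, getting from B to A, taking the cheapest ordering B → H → D → A needs at least 2 + 2 + 1 = 5 moves (Manhattan distance per leg), which exceeds the 3-move limit.

no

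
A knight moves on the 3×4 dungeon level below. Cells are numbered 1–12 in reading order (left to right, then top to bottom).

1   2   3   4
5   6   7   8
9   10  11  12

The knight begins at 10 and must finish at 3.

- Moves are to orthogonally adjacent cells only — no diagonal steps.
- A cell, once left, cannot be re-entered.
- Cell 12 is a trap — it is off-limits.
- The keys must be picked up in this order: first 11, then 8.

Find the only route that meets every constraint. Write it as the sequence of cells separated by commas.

10, 11, 7, 8, 4, 3

The waypoints must appear in the order 11, 8, with no cell reused.
Route from 10: right to 11, up to 7, right to 8, up to 4, left to 3 — 5 moves in all.
Check: order respected (11 at step 1, 8 at step 3).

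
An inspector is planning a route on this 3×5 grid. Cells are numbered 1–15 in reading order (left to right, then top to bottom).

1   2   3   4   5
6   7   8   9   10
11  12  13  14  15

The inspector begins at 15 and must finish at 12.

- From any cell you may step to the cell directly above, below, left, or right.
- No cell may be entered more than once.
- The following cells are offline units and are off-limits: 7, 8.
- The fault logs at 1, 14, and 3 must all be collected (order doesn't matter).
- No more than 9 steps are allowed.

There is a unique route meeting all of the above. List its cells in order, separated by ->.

Any route must reach 1, 14, and 3 and still end at 12 within 9 moves, so the order of the required stops is forced.
Route from 15: left to 14, 2× up (reaching 4), 3× left (reaching 1), 2× down (reaching 11), right to 12 — 9 moves in all.
Check: all required cells visited; 9 ≤ 9 moves.

15 -> 14 -> 9 -> 4 -> 3 -> 2 -> 1 -> 6 -> 11 -> 12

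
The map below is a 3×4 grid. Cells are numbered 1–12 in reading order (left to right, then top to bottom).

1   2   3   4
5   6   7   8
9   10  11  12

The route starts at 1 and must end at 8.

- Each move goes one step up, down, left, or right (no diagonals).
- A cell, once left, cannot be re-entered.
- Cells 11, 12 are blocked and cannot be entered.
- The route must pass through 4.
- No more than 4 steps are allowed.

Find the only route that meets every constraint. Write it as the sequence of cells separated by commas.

The budget equals the shortest possible length, so every move has to be on a shortest route through the required cells.
Route from 1: 3× right (reaching 4), down to 8 — 4 moves in all.
Check: all required cells visited; 4 ≤ 4 moves.

1, 2, 3, 4, 8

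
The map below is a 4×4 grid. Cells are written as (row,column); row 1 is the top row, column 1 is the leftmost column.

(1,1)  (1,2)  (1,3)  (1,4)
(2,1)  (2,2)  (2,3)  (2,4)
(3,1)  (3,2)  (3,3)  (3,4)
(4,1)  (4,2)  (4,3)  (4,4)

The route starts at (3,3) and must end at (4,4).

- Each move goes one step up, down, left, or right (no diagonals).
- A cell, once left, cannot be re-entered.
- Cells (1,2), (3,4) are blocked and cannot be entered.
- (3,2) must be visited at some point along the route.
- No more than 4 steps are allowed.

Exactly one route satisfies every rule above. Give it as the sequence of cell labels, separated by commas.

The budget equals the shortest possible length, so every move has to be on a shortest route through the required cells.
Route from (3,3): left to (3,2), down to (4,2), 2× right (reaching (4,4)) — 4 moves in all.
Check: all required cells visited; 4 ≤ 4 moves.

(3,3), (3,2), (4,2), (4,3), (4,4)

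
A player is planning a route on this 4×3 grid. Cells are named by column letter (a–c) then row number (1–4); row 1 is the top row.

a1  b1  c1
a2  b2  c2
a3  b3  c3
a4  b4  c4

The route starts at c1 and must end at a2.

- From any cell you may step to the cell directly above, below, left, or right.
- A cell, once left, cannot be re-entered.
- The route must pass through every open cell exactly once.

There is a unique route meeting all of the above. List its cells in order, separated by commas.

Need to visit all 12 open cells exactly once, starting at c1 and ending at a2.
Cell a4 has only two open neighbours (a3 and b4), so the path must pass straight through it: one of those is the cell it's entered from and the other is where it exits.
Route from c1: down 3 to c4, left 2 to a4, up 1 to a3, right 1 to b3, up 2 to b1, left 1 to a1, down 1 to a2 — 11 moves in all.
Check: all 12 open cells covered.

c1, c2, c3, c4, b4, a4, a3, b3, b2, b1, a1, a2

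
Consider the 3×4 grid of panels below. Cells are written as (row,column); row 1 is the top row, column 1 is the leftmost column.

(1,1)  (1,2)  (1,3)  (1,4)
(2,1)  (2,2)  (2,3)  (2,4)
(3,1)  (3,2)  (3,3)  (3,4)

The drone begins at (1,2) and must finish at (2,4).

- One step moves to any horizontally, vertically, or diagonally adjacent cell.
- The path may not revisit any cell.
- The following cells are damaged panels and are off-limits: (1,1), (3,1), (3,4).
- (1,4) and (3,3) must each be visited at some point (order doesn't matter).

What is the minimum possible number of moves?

Any route passes through (1,4) and (3,3) in some order between (1,2) and (2,4). Summing Chebyshev distances along each leg and taking the cheapest ordering ((1,2) → (3,3) → (1,4) → (2,4)) gives a lower bound of 2 + 2 + 1 = 5 moves.
A route of 5 moves achieves this: (1,2) → (1,3) → (1,4) → (2,3) → (3,3) → (2,4).
Since 5 matches the lower bound, it is optimal.

5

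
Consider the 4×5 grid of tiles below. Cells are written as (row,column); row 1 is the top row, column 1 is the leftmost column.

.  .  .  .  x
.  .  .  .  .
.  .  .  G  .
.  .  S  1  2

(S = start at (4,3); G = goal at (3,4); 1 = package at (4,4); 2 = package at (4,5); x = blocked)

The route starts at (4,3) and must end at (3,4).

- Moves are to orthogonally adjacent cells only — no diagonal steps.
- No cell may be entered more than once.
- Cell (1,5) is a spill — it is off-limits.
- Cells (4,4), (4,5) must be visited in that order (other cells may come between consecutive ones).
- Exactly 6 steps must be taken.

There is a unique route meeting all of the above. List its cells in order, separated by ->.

(4,3) -> (4,4) -> (4,5) -> (3,5) -> (2,5) -> (2,4) -> (3,4)

The waypoints must appear in the order (4,4), (4,5), with no cell reused.
Route from (4,3): right 2 to (4,5), up 2 to (2,5), left 1 to (2,4), down 1 to (3,4) — 6 moves in all.
Check: order respected (1 at step 1, 2 at step 2); 6 moves as required.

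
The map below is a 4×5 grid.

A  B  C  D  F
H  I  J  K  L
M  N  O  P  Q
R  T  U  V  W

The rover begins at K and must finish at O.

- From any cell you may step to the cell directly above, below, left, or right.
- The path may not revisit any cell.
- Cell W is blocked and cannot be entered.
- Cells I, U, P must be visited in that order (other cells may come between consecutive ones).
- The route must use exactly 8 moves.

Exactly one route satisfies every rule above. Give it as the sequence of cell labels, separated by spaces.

The waypoints must appear in the order I, U, P, with no cell reused.
Route from K: left 2 to I, down 2 to T, right 2 to V, up 1 to P, left 1 to O — 8 moves in all.
Check: order respected (I at step 2, U at step 5, P at step 7); 8 moves as required.

K J I N T U V P O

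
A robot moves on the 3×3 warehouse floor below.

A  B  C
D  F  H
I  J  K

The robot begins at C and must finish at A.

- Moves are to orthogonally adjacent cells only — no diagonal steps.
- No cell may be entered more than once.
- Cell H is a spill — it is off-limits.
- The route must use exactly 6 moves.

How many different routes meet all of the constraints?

1

Need simple routes of exactly 6 moves from C to A (Manhattan distance 2, so 2 moves are spent on a detour and 2 undoing it).
Enumerating: C B F J I D A.
That gives 1 route.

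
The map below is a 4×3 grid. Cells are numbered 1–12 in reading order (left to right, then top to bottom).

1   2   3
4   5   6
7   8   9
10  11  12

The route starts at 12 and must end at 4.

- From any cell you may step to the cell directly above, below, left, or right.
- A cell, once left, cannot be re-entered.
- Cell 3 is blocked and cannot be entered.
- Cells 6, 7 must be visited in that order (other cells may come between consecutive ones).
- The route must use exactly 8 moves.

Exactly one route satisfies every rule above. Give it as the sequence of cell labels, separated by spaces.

The waypoints must appear in the order 6, 7, with no cell reused.
Route from 12: 2× up (reaching 6), left to 5, 2× down (reaching 11), left to 10, 2× up (reaching 4) — 8 moves in all.
Check: order respected (6 at step 2, 7 at step 7); 8 moves as required.

12 9 6 5 8 11 10 7 4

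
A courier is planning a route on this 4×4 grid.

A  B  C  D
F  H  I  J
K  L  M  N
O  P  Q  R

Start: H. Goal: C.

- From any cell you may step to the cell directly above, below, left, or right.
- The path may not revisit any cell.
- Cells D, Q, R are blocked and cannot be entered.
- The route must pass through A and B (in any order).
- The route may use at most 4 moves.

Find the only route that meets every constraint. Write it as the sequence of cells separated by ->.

The budget equals the shortest possible length, so every move has to be on a shortest route through the required cells.
Route from H: left 1 to F, up 1 to A, right 2 to C — 4 moves in all.
Check: all required cells visited; 4 ≤ 4 moves.

H -> F -> A -> B -> C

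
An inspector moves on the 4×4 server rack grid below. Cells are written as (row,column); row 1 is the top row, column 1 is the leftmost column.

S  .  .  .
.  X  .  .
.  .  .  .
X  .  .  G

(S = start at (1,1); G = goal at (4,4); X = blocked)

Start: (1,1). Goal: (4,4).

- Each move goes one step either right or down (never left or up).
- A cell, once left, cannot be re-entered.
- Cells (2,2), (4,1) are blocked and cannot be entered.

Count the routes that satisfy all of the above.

7

A right/down-only route from (1,1) to (4,4) makes exactly 3 down-moves and 3 right-moves in some order.
With no other constraints that would be C(6,3) = 20 routes.
Subtract routes through each blocked cell (inclusion–exclusion for overlaps): − through (2,2): 12 − through (4,1): 1 → 7.
That gives 7 routes.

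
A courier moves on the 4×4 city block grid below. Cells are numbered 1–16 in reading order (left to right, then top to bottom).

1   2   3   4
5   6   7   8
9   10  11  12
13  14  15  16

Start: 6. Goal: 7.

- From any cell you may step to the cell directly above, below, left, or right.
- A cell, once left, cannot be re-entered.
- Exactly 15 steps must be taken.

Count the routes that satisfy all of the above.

4

Need simple routes of exactly 15 moves from 6 to 7 (Manhattan distance 1, so 7 moves are spent on a detour and 7 undoing it).
Enumerating: 6 2 1 5 9 13 14 10 11 15 16 12 8 4 3 7 | 6 10 14 13 9 5 1 2 3 4 8 12 16 15 11 7 | 6 10 11 12 16 15 14 13 9 5 1 2 3 4 8 7 | 6 5 1 2 3 4 8 12 16 15 14 13 9 10 11 7.
That gives 4 routes.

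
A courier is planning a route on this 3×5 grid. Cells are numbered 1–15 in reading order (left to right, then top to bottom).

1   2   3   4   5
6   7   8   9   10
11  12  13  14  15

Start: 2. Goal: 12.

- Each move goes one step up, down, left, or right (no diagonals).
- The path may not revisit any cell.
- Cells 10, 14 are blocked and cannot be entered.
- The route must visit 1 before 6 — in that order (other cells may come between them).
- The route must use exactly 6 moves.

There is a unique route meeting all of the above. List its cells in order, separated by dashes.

2 - 1 - 6 - 7 - 8 - 13 - 12

The waypoints must appear in the order 1, 6, with no cell reused.
Route from 2: left 1 to 1, down 1 to 6, right 2 to 8, down 1 to 13, left 1 to 12 — 6 moves in all.
Check: order respected (1 at step 1, 6 at step 2); 6 moves as required.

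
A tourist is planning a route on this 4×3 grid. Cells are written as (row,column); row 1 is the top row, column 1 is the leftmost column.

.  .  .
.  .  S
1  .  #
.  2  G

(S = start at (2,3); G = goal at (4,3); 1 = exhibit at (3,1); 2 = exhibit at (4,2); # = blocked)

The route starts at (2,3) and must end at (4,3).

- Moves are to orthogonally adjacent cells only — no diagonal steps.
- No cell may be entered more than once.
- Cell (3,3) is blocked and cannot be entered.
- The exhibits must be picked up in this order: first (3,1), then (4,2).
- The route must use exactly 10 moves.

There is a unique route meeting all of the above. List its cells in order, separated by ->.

The waypoints must appear in the order (3,1), (4,2), with no cell reused.
Route from (2,3): up to (1,3), 2× left (reaching (1,1)), down to (2,1), right to (2,2), down to (3,2), left to (3,1), down to (4,1), 2× right (reaching (4,3)) — 10 moves in all.
Check: order respected (1 at step 7, 2 at step 9); 10 moves as required.

(2,3) -> (1,3) -> (1,2) -> (1,1) -> (2,1) -> (2,2) -> (3,2) -> (3,1) -> (4,1) -> (4,2) -> (4,3)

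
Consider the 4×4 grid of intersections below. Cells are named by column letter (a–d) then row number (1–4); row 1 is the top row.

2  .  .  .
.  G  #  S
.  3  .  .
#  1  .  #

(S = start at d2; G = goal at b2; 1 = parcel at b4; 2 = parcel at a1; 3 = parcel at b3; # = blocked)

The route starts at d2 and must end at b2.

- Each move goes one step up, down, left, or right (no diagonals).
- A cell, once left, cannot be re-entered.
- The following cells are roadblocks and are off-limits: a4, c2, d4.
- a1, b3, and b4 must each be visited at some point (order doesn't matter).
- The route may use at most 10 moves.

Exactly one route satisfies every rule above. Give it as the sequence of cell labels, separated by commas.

The 10-move cap with required stops at a1, b3, b4 leaves no slack for detours.
Route from d2: down 1 to d3, left 1 to c3, down 1 to c4, left 1 to b4, up 1 to b3, left 1 to a3, up 2 to a1, right 1 to b1, down 1 to b2 — 10 moves in all.
Check: all required cells visited; 10 ≤ 10 moves.

d2, d3, c3, c4, b4, b3, a3, a2, a1, b1, b2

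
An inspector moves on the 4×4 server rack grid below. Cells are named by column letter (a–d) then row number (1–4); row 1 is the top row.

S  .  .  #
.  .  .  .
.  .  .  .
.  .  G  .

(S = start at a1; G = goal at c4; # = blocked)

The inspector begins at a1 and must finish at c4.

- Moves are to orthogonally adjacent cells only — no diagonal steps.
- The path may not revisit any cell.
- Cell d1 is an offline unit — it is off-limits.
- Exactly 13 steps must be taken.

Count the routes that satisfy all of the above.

7

Need simple routes of exactly 13 moves from a1 to c4 (Manhattan distance 5, so 4 moves are spent on a detour and 4 undoing it).
Enumerating: a1 a2 a3 a4 b4 b3 b2 b1 c1 c2 c3 d3 d4 c4 | a1 a2 a3 a4 b4 b3 b2 b1 c1 c2 d2 d3 d4 c4 | a1 a2 a3 a4 b4 b3 b2 b1 c1 c2 d2 d3 c3 c4 | a1 a2 b2 b1 c1 c2 d2 d3 c3 b3 a3 a4 b4 c4 | a1 b1 b2 a2 a3 a4 b4 b3 c3 c2 d2 d3 d4 c4 | a1 b1 c1 c2 b2 a2 a3 a4 b4 b3 c3 d3 d4 c4 | a1 b1 c1 c2 d2 d3 c3 b3 b2 a2 a3 a4 b4 c4.
That gives 7 routes.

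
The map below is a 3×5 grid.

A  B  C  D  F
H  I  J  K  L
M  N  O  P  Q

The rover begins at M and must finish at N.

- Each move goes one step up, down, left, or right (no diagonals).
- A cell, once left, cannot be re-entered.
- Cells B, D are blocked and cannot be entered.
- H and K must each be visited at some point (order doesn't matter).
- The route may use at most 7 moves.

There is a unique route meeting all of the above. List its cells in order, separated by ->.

M -> H -> I -> J -> K -> P -> O -> N

The budget equals the shortest possible length, so every move has to be on a shortest route through the required cells.
Route from M: up to H, 3× right (reaching K), down to P, 2× left (reaching N) — 7 moves in all.
Check: all required cells visited; 7 ≤ 7 moves.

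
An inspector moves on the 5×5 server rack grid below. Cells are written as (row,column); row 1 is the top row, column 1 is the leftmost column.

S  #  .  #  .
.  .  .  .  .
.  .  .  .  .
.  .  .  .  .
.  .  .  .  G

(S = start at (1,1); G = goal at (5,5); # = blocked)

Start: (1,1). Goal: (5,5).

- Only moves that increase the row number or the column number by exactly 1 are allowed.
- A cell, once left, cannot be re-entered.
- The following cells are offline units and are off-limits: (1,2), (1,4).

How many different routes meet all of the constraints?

35

A right/down-only route from (1,1) to (5,5) makes exactly 4 down-moves and 4 right-moves in some order.
With no other constraints that would be C(8,4) = 70 routes.
Subtract routes through each blocked cell (inclusion–exclusion for overlaps): − through (1,2): 35 − through (1,4): 5 + through (1,2)&(1,4): 5 → 35.
That gives 35 routes.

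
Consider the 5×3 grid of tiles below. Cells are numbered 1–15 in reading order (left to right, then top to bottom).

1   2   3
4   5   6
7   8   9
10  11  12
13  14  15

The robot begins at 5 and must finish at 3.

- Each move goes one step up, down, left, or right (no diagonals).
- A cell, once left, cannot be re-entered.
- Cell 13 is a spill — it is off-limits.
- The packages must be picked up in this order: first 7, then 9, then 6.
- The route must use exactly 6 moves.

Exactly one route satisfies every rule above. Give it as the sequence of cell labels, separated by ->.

The waypoints must appear in the order 7, 9, 6, with no cell reused.
Route from 5: left to 4, down to 7, 2× right (reaching 9), 2× up (reaching 3) — 6 moves in all.
Check: order respected (7 at step 2, 9 at step 4, 6 at step 5); 6 moves as required.

5 -> 4 -> 7 -> 8 -> 9 -> 6 -> 3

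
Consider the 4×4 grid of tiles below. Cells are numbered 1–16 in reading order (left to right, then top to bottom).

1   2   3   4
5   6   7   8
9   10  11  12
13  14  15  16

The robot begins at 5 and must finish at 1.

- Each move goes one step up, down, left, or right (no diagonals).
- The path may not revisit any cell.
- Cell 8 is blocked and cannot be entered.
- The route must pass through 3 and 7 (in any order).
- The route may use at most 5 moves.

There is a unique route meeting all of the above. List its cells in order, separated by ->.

Any route must reach 3 and 7 and still end at 1 within 5 moves, so the order of the required stops is forced.
Route from 5: right 2 to 7, up 1 to 3, left 2 to 1 — 5 moves in all.
Check: all required cells visited; 5 ≤ 5 moves.

5 -> 6 -> 7 -> 3 -> 2 -> 1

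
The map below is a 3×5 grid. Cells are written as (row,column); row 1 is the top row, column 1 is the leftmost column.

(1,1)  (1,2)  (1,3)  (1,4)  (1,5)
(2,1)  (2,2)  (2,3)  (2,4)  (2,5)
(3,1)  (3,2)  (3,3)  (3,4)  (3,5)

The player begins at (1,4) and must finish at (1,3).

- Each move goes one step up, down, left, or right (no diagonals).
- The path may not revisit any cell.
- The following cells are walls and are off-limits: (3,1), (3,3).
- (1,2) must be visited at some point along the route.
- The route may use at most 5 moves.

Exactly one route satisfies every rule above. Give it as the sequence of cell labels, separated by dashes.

(1,4) - (2,4) - (2,3) - (2,2) - (1,2) - (1,3)

Any route must reach (1,2) and still end at (1,3) within 5 moves, so the order of the required stops is forced.
Route from (1,4): down 1 to (2,4), left 2 to (2,2), up 1 to (1,2), right 1 to (1,3) — 5 moves in all.
Check: all required cells visited; 5 ≤ 5 moves.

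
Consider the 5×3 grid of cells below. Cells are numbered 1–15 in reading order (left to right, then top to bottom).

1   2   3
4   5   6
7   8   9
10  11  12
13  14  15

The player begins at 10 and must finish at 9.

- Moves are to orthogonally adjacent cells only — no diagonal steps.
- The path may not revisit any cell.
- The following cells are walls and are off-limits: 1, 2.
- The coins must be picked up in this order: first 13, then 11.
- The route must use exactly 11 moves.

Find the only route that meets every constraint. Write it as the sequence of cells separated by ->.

10 -> 13 -> 14 -> 15 -> 12 -> 11 -> 8 -> 7 -> 4 -> 5 -> 6 -> 9

The waypoints must appear in the order 13, 11, with no cell reused.
Route from 10: down to 13, 2× right (reaching 15), up to 12, left to 11, up to 8, left to 7, up to 4, 2× right (reaching 6), down to 9 — 11 moves in all.
Check: order respected (13 at step 1, 11 at step 5); 11 moves as required.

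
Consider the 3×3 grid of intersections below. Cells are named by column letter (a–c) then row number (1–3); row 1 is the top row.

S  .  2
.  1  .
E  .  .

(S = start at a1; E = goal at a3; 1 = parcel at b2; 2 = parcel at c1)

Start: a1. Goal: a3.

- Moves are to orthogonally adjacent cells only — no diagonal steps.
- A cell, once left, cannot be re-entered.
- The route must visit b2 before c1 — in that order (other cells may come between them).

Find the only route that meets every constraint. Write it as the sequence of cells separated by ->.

The waypoints must appear in the order b2, c1, with no cell reused.
Route from a1: down 1 to a2, right 1 to b2, up 1 to b1, right 1 to c1, down 2 to c3, left 2 to a3 — 8 moves in all.
Check: order respected (1 at step 2, 2 at step 4).

a1 -> a2 -> b2 -> b1 -> c1 -> c2 -> c3 -> b3 -> a3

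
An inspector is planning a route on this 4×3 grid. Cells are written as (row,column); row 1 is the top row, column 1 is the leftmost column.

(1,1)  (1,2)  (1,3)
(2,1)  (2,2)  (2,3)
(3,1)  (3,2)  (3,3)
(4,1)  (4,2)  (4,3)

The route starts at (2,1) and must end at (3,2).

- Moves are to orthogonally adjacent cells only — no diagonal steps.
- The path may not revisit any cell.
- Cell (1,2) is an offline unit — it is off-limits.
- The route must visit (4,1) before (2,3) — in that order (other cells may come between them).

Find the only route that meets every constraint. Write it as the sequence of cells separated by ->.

(2,1) -> (3,1) -> (4,1) -> (4,2) -> (4,3) -> (3,3) -> (2,3) -> (2,2) -> (3,2)

The waypoints must appear in the order (4,1), (2,3), with no cell reused.
Route from (2,1): down 2 to (4,1), right 2 to (4,3), up 2 to (2,3), left 1 to (2,2), down 1 to (3,2) — 8 moves in all.
Check: order respected ((4,1) at step 2, (2,3) at step 6).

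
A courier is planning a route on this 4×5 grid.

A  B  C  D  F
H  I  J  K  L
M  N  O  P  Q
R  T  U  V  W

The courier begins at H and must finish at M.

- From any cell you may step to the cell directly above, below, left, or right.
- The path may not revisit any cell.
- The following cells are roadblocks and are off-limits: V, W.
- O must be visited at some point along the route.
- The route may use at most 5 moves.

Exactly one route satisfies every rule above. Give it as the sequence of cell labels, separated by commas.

H, I, J, O, N, M

Any route must reach O and still end at M within 5 moves, so the order of the required stops is forced.
Route from H: right 2 to J, down 1 to O, left 2 to M — 5 moves in all.
Check: all required cells visited; 5 ≤ 5 moves.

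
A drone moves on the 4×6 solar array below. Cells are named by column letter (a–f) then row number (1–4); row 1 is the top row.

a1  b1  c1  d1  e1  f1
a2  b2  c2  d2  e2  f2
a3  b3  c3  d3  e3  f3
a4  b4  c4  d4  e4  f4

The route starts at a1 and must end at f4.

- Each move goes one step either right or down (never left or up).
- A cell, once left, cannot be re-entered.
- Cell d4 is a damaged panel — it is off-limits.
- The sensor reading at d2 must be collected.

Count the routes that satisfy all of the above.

A right/down-only route from a1 to f4 makes exactly 3 down-moves and 5 right-moves in some order.
With no other constraints that would be C(8,3) = 56 routes.
Split at d2 and multiply the segment counts (each segment already excludes blocked cells): a1→d2: 4; d2→f4: 5; product = 20.
That gives 20 routes.

20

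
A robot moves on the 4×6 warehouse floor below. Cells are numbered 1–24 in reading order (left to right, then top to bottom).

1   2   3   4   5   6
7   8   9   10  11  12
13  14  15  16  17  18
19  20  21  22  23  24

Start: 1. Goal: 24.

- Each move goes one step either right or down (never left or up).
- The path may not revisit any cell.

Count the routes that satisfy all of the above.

56

A right/down-only route from 1 to 24 makes exactly 3 down-moves and 5 right-moves in some order.
With no other constraints that would be C(8,3) = 56 routes.
That gives 56 routes.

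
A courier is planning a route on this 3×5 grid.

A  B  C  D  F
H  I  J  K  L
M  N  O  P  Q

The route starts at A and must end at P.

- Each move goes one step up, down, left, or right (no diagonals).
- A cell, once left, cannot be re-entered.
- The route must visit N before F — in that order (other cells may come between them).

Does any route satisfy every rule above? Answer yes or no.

One route that works: A → H → M → N → I → B → C → D → F → L → Q → P.

yes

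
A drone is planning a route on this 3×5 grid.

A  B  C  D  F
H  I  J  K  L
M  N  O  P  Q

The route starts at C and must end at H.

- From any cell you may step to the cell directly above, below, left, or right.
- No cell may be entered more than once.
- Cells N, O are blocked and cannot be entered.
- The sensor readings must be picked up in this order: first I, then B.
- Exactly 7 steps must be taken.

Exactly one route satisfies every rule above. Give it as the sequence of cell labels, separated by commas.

The waypoints must appear in the order I, B, with no cell reused.
Route from C: right 1 to D, down 1 to K, left 2 to I, up 1 to B, left 1 to A, down 1 to H — 7 moves in all.
Check: order respected (I at step 4, B at step 5); 7 moves as required.

C, D, K, J, I, B, A, H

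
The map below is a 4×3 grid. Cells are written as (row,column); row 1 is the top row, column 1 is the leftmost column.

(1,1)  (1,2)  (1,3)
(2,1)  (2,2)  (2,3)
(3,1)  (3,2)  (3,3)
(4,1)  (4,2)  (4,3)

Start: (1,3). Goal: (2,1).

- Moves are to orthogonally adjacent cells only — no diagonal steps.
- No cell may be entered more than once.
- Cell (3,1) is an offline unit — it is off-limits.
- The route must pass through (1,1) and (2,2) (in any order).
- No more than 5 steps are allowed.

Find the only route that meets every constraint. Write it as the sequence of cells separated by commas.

(1,3), (2,3), (2,2), (1,2), (1,1), (2,1)

The budget equals the shortest possible length, so every move has to be on a shortest route through the required cells.
Route from (1,3): down to (2,3), left to (2,2), up to (1,2), left to (1,1), down to (2,1) — 5 moves in all.
Check: all required cells visited; 5 ≤ 5 moves.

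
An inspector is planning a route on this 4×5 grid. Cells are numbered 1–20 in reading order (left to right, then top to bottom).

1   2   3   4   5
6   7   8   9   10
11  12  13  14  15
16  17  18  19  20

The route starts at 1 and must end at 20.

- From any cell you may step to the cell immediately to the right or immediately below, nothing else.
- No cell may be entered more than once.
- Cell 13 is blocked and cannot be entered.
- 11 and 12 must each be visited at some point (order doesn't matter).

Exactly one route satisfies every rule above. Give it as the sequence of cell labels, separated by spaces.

1 6 11 12 17 18 19 20

Moves only go right or down, so the column and row indices never decrease.
Route from 1: down 2 to 11, right 1 to 12, down 1 to 17, right 3 to 20 — 7 moves in all.
Check: all required cells visited.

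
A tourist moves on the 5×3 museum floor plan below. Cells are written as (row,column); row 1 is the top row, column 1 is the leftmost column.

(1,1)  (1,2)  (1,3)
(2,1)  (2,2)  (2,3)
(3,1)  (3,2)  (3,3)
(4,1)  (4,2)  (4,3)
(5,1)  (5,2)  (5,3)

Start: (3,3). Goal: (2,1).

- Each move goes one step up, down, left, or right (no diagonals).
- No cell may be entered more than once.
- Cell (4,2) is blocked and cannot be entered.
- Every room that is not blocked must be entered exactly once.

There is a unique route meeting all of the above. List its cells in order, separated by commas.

Need to visit all 14 open cells exactly once, starting at (3,3) and ending at (2,1).
Cell (5,1) has only two open neighbours ((4,1) and (5,2)), so the path must pass straight through it: one of those is the cell it's entered from and the other is where it exits.
Route from (3,3): down 2 to (5,3), left 2 to (5,1), up 2 to (3,1), right 1 to (3,2), up 1 to (2,2), right 1 to (2,3), up 1 to (1,3), left 2 to (1,1), down 1 to (2,1) — 13 moves in all.
Check: all 14 open cells covered.

(3,3), (4,3), (5,3), (5,2), (5,1), (4,1), (3,1), (3,2), (2,2), (2,3), (1,3), (1,2), (1,1), (2,1)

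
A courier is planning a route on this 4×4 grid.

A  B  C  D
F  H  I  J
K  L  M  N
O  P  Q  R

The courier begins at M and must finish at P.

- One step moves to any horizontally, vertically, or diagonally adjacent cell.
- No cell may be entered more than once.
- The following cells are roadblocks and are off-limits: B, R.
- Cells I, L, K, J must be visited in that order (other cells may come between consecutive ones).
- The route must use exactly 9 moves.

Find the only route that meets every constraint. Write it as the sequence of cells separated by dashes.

M - I - L - K - H - C - J - N - Q - P

The waypoints must appear in the order I, L, K, J, with no cell reused.
Route from M: up 1 to I, down-left 1 to L, left 1 to K, up-right 2 to C, down-right 1 to J, down 1 to N, down-left 1 to Q, left 1 to P — 9 moves in all.
Check: order respected (I at step 1, L at step 2, K at step 3, J at step 6); 9 moves as required.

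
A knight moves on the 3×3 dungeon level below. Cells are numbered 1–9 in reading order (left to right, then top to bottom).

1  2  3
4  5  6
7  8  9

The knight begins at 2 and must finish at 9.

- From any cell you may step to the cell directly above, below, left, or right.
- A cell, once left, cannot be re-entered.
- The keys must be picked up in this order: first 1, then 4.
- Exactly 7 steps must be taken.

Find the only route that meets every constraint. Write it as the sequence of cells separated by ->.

The waypoints must appear in the order 1, 4, with no cell reused.
Route from 2: left 1 to 1, down 2 to 7, right 1 to 8, up 1 to 5, right 1 to 6, down 1 to 9 — 7 moves in all.
Check: order respected (1 at step 1, 4 at step 2); 7 moves as required.

2 -> 1 -> 4 -> 7 -> 8 -> 5 -> 6 -> 9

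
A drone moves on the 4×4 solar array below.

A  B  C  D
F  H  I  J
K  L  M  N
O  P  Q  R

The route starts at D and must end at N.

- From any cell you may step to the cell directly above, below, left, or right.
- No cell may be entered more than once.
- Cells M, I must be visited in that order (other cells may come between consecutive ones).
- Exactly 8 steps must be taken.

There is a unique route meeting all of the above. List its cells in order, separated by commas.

The waypoints must appear in the order M, I, with no cell reused.
Route from D: left 2 to B, down 2 to L, right 1 to M, up 1 to I, right 1 to J, down 1 to N — 8 moves in all.
Check: order respected (M at step 5, I at step 6); 8 moves as required.

D, C, B, H, L, M, I, J, N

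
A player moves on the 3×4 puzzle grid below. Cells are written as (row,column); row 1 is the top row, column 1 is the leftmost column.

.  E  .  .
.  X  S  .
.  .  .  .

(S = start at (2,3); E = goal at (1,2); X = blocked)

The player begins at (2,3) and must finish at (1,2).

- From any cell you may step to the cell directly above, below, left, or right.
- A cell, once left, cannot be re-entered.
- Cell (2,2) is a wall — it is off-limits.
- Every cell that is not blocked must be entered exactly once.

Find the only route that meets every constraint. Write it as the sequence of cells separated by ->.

(2,3) -> (1,3) -> (1,4) -> (2,4) -> (3,4) -> (3,3) -> (3,2) -> (3,1) -> (2,1) -> (1,1) -> (1,2)

Need to visit all 11 open cells exactly once, starting at (2,3) and ending at (1,2).
Cell (2,1) has only two open neighbours ((1,1) and (3,1)), so the path must pass straight through it: one of those is the cell it's entered from and the other is where it exits.
Route from (2,3): up 1 to (1,3), right 1 to (1,4), down 2 to (3,4), left 3 to (3,1), up 2 to (1,1), right 1 to (1,2) — 10 moves in all.
Check: all 11 open cells covered.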